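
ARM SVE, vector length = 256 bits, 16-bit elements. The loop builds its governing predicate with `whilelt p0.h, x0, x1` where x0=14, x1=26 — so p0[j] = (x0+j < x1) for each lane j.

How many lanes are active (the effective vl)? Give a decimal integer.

vl = 12

lane count: 256 div 16 = 16
p0[j] = (14+j < 26); true for j=0..11 → 12 lanes set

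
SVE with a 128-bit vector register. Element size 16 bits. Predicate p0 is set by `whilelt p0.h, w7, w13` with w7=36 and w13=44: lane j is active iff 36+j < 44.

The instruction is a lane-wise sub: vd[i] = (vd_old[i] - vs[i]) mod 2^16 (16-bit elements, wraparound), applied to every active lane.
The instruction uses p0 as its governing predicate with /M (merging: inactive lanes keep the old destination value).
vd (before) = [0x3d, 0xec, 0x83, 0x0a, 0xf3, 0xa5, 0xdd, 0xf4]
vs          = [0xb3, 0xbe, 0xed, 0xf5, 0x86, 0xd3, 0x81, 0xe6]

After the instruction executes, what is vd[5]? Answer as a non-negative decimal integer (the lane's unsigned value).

vd[5] = 65490

128-bit reg / 16-bit elem → 8 lanes
whilelt: lane j active iff 36+j < 44 → j < 8 → 8 active
lane  0: sub(0x3d,0xb3) ⇒ 0xff8a
lane  1: sub(0xec,0xbe) ⇒ 0x2e
lane  2: sub(0x83,0xed) ⇒ 0xff96
lane  3: sub(0x0a,0xf5) ⇒ 0xff15
lane  4: sub(0xf3,0x86) ⇒ 0x6d
lane  5: sub(0xa5,0xd3) ⇒ 0xffd2
lane  6: sub(0xdd,0x81) ⇒ 0x5c
lane  7: sub(0xf4,0xe6) ⇒ 0x0e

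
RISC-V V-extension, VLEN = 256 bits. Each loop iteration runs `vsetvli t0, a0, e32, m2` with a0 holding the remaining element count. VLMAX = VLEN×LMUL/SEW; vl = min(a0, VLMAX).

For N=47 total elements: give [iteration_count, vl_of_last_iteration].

[iterations, last_vl] = [3, 15]

VLMAX = VLEN×LMUL/SEW = 256×2/32 = 16
iterations = ceil(47/16) = 3; final-pass vl = 15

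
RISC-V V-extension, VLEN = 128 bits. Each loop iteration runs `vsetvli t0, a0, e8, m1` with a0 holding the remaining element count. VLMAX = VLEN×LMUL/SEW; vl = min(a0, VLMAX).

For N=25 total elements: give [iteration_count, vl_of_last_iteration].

lanes per group: 128·1/8 = 16
N=25: ⌈25/16⌉ = 2 iters; last vl = 25 − 1×16 = 9

[iterations, last_vl] = [2, 9]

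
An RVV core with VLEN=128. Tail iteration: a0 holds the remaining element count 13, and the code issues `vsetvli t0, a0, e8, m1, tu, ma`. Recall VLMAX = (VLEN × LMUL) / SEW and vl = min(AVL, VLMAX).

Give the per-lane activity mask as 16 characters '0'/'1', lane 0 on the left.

VLMAX = VLEN×LMUL/SEW = 128×1/8 = 16
vl = min(AVL, VLMAX) = min(13, 16) = 13
bits (lane 0 leftmost): 1111111111111000

predicate = 1111111111111000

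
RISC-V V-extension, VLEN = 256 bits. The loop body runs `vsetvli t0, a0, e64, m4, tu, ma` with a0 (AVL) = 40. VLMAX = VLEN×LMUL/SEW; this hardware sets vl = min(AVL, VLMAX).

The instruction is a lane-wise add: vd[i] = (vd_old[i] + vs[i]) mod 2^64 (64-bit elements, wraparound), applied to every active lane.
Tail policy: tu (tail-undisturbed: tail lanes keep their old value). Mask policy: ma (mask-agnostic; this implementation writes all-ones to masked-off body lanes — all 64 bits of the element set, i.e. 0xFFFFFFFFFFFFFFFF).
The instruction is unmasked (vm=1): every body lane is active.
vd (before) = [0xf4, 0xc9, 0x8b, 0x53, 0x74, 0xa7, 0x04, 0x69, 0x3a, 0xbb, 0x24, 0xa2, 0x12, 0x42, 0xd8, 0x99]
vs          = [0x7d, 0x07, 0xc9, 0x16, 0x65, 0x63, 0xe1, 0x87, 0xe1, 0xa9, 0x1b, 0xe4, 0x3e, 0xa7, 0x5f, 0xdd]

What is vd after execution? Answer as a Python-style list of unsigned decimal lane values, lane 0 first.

lanes per group: 256·4/64 = 16
AVL=40 > VLMAX=16, so vl = 16
lane  0: add(0xf4,0x7d) ⇒ 0x171
lane  1: add(0xc9,0x07) ⇒ 0xd0
lane  2: add(0x8b,0xc9) ⇒ 0x154
lane  3: add(0x53,0x16) ⇒ 0x69
lane  4: add(0x74,0x65) ⇒ 0xd9
lane  5: add(0xa7,0x63) ⇒ 0x10a
lane  6: add(0x04,0xe1) ⇒ 0xe5
lane  7: add(0x69,0x87) ⇒ 0xf0
lane  8: add(0x3a,0xe1) ⇒ 0x11b
lane  9: add(0xbb,0xa9) ⇒ 0x164
lane 10: add(0x24,0x1b) ⇒ 0x3f
lane 11: add(0xa2,0xe4) ⇒ 0x186
lane 12: add(0x12,0x3e) ⇒ 0x50
lane 13: add(0x42,0xa7) ⇒ 0xe9
lane 14: add(0xd8,0x5f) ⇒ 0x137
lane 15: add(0x99,0xdd) ⇒ 0x176

vd = [369, 208, 340, 105, 217, 266, 229, 240, 283, 356, 63, 390, 80, 233, 311, 374]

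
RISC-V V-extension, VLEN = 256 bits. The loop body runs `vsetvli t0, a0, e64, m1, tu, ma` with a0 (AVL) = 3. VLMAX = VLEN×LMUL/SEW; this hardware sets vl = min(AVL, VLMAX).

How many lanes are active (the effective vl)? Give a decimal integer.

vl = 3

VLMAX = (256 × 1) / 64 = 4 lanes
AVL=3 ≤ VLMAX=4, so vl = 3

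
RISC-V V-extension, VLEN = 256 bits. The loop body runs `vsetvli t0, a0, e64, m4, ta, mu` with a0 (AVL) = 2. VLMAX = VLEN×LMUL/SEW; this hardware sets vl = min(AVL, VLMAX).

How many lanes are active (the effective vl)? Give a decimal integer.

VLMAX = VLEN×LMUL/SEW = 256×4/64 = 16
vl = min(AVL, VLMAX) = min(2, 16) = 2

vl = 2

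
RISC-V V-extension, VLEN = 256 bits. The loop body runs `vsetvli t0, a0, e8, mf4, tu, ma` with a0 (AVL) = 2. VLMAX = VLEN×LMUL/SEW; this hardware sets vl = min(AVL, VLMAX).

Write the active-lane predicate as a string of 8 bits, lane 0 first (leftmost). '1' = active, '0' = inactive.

lanes per group: 256·1/4/8 = 8
vl = min(AVL, VLMAX) = min(2, 8) = 2
bits (lane 0 leftmost): 11000000

predicate = 11000000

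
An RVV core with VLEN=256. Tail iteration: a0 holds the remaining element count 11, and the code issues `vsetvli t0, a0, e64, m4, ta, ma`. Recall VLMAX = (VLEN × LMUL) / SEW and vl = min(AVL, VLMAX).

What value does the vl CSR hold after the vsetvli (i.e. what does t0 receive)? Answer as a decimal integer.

vl = 11

VLMAX = (256 × 4) / 64 = 16 lanes
vl ← min(11, 16) = 11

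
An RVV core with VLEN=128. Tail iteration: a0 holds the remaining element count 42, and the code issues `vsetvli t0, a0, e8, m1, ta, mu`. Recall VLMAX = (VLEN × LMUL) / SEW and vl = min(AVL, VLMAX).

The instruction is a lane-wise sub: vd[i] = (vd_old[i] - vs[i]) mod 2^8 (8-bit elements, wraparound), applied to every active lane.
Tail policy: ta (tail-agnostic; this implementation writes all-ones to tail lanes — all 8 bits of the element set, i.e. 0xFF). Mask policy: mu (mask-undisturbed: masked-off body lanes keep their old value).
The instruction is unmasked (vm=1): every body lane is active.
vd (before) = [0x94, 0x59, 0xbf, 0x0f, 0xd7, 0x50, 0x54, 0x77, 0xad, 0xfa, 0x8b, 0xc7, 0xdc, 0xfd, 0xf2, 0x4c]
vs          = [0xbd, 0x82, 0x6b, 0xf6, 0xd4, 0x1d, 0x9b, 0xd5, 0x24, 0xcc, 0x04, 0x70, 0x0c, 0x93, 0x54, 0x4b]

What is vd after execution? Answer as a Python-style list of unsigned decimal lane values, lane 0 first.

vd = [215, 215, 84, 25, 3, 51, 185, 162, 137, 46, 135, 87, 208, 106, 158, 1]

VLMAX = VLEN×LMUL/SEW = 128×1/8 = 16
AVL=42 > VLMAX=16, so vl = 16
  i=0: sub(0x94,0xbd) → 215
  i=1: sub(0x59,0x82) → 215
  i=2: sub(0xbf,0x6b) → 84
  i=3: sub(0x0f,0xf6) → 25
  i=4: sub(0xd7,0xd4) → 3
  i=5: sub(0x50,0x1d) → 51
  i=6: sub(0x54,0x9b) → 185
  i=7: sub(0x77,0xd5) → 162
  i=8: sub(0xad,0x24) → 137
  i=9: sub(0xfa,0xcc) → 46
  i=10: sub(0x8b,0x04) → 135
  i=11: sub(0xc7,0x70) → 87
  i=12: sub(0xdc,0x0c) → 208
  i=13: sub(0xfd,0x93) → 106
  i=14: sub(0xf2,0x54) → 158
  i=15: sub(0x4c,0x4b) → 1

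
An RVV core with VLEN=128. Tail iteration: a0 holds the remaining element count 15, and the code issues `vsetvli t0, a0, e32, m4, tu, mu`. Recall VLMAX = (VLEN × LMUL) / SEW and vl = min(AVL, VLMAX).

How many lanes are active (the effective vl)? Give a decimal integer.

VLMAX = VLEN×LMUL/SEW = 128×4/32 = 16
vl = min(AVL, VLMAX) = min(15, 16) = 15

vl = 15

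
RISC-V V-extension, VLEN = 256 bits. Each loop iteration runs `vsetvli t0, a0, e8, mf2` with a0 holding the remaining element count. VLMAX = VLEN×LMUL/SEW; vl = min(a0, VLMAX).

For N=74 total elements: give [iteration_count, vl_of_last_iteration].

[iterations, last_vl] = [5, 10]

VLMAX = (256 × 1/2) / 8 = 16 lanes
N=74: ⌈74/16⌉ = 5 iters; last vl = 74 − 4×16 = 10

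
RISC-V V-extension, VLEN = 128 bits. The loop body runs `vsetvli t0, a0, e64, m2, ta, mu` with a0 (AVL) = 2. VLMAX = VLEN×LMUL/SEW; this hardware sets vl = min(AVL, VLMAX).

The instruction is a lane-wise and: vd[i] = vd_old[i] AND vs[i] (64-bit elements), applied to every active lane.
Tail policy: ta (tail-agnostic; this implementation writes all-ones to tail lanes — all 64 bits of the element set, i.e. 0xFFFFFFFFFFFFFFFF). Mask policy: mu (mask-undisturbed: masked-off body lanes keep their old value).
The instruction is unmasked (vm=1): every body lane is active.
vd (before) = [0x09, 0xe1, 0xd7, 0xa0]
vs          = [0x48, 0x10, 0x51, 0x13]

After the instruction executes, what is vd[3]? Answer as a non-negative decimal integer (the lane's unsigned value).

vd[3] = 18446744073709551615

VLMAX = VLEN×LMUL/SEW = 128×2/64 = 4
AVL=2 ≤ VLMAX=4, so vl = 2
lane  0: and(0x09,0x48) ⇒ 0x08
lane  1: and(0xe1,0x10) ⇒ 0x00
lane  2: tail/ones ⇒ 0xffffffffffffffff
lane  3: tail/ones ⇒ 0xffffffffffffffff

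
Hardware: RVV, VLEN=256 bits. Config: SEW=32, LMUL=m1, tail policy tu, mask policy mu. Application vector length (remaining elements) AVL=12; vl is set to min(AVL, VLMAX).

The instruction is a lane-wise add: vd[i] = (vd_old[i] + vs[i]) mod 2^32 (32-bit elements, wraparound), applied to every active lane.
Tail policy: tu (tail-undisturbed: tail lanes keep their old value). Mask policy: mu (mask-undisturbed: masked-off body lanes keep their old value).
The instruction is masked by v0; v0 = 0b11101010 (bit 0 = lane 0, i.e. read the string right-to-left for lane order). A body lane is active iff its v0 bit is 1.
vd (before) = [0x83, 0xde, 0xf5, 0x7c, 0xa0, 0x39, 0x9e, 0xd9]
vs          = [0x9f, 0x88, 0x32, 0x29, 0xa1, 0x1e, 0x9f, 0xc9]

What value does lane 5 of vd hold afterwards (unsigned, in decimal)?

VLMAX = (256 × 1) / 32 = 8 lanes
vl = min(AVL, VLMAX) = min(12, 8) = 8
lane  0: mask-off/keep ⇒ 0x83
lane  1: add(0xde,0x88) ⇒ 0x166
lane  2: mask-off/keep ⇒ 0xf5
lane  3: add(0x7c,0x29) ⇒ 0xa5
lane  4: mask-off/keep ⇒ 0xa0
lane  5: add(0x39,0x1e) ⇒ 0x57
lane  6: add(0x9e,0x9f) ⇒ 0x13d
lane  7: add(0xd9,0xc9) ⇒ 0x1a2

vd[5] = 87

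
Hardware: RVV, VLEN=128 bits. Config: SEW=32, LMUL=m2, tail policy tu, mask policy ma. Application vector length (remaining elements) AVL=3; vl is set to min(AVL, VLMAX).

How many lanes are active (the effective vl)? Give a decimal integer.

vl = 3

VLMAX = VLEN×LMUL/SEW = 128×2/32 = 8
vl = min(AVL, VLMAX) = min(3, 8) = 3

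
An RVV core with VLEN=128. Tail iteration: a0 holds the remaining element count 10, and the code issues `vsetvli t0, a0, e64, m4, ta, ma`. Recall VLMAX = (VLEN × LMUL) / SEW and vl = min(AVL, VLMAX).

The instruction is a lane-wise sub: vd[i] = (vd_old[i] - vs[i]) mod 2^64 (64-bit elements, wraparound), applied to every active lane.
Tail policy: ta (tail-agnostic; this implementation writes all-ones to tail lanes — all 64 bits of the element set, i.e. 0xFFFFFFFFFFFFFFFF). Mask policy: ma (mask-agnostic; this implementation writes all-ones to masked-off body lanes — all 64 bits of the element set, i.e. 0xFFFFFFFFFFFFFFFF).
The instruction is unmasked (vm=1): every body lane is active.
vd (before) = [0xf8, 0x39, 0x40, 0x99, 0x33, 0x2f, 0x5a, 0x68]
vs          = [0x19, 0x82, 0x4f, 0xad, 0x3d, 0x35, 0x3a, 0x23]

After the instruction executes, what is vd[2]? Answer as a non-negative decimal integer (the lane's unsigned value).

vd[2] = 18446744073709551601

lanes per group: 128·4/64 = 8
AVL=10 > VLMAX=8, so vl = 8
vd[0] sub(0xf8,0x19) -> 0xdf
vd[1] sub(0x39,0x82) -> 0xffffffffffffffb7
vd[2] sub(0x40,0x4f) -> 0xfffffffffffffff1
vd[3] sub(0x99,0xad) -> 0xffffffffffffffec
vd[4] sub(0x33,0x3d) -> 0xfffffffffffffff6
vd[5] sub(0x2f,0x35) -> 0xfffffffffffffffa
vd[6] sub(0x5a,0x3a) -> 0x20
vd[7] sub(0x68,0x23) -> 0x45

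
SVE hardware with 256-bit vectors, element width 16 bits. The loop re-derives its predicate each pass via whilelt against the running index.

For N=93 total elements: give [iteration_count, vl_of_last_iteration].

[iterations, last_vl] = [6, 13]

256-bit reg / 16-bit elem → 16 lanes
iterations = ceil(93/16) = 6; final-pass vl = 13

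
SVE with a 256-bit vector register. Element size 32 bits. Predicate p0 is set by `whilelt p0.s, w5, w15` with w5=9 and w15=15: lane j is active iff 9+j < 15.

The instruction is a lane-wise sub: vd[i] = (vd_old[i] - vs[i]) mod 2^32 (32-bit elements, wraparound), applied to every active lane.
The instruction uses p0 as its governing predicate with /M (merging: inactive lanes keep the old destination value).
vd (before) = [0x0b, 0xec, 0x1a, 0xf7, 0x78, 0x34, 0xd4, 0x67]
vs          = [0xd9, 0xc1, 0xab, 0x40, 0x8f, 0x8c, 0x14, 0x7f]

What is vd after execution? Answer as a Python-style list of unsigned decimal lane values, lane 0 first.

256-bit reg / 32-bit elem → 8 lanes
active while 9+j < 15, i.e. j ∈ [0,6) capped at 8 ⇒ 6
vd[0] sub(0x0b,0xd9) -> 0xffffff32
vd[1] sub(0xec,0xc1) -> 0x2b
vd[2] sub(0x1a,0xab) -> 0xffffff6f
vd[3] sub(0xf7,0x40) -> 0xb7
vd[4] sub(0x78,0x8f) -> 0xffffffe9
vd[5] sub(0x34,0x8c) -> 0xffffffa8
vd[6] tail/keep -> 0xd4
vd[7] tail/keep -> 0x67

vd = [4294967090, 43, 4294967151, 183, 4294967273, 4294967208, 212, 103]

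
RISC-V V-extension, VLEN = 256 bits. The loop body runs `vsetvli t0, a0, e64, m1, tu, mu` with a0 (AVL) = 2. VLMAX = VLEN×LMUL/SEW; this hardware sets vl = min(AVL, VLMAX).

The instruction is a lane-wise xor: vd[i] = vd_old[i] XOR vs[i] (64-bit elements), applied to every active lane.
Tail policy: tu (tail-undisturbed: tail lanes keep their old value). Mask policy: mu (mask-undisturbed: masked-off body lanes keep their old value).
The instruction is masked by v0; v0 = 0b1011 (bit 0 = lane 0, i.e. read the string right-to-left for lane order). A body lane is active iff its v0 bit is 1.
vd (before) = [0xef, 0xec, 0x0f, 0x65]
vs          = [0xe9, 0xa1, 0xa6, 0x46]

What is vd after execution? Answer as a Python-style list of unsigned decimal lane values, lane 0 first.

vd = [6, 77, 15, 101]

lanes per group: 256·1/64 = 4
vl = min(AVL, VLMAX) = min(2, 4) = 2
[0] xor(0xef,0xe9) = 0x06
[1] xor(0xec,0xa1) = 0x4d
[2] tail/keep = 0x0f
[3] tail/keep = 0x65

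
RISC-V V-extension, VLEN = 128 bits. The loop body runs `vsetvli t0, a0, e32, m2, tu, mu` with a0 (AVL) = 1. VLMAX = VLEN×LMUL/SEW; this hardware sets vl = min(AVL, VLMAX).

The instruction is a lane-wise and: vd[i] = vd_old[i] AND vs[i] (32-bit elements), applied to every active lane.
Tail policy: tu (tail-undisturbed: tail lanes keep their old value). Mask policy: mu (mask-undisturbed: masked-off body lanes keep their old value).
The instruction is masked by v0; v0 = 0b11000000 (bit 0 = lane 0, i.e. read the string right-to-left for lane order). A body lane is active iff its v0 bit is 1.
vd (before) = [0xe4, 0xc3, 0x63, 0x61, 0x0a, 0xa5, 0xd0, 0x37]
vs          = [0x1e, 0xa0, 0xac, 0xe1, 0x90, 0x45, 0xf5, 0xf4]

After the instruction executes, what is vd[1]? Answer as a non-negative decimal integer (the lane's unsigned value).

VLMAX = VLEN×LMUL/SEW = 128×2/32 = 8
AVL=1 ≤ VLMAX=8, so vl = 1
lane  0: mask-off/keep ⇒ 0xe4
lane  1: tail/keep ⇒ 0xc3
lane  2: tail/keep ⇒ 0x63
lane  3: tail/keep ⇒ 0x61
lane  4: tail/keep ⇒ 0x0a
lane  5: tail/keep ⇒ 0xa5
lane  6: tail/keep ⇒ 0xd0
lane  7: tail/keep ⇒ 0x37

vd[1] = 195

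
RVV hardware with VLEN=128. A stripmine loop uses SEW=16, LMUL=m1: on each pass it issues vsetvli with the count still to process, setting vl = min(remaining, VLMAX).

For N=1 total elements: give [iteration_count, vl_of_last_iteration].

[iterations, last_vl] = [1, 1]

VLMAX = (128 × 1) / 16 = 8 lanes
1 elements at 8/iter → 1 passes, remainder 1 on the last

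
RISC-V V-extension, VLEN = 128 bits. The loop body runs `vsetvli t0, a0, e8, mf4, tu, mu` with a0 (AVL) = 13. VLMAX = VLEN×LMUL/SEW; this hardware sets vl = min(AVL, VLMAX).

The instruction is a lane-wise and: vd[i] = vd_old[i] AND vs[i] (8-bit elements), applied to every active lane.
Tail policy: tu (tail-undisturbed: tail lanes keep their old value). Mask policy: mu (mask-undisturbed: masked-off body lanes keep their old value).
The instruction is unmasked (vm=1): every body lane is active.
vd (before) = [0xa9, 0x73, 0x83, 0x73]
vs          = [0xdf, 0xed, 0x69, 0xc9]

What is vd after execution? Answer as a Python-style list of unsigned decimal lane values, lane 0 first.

VLMAX = (128 × 1/4) / 8 = 4 lanes
vl = min(AVL, VLMAX) = min(13, 4) = 4
[0] and(0xa9,0xdf) = 0x89
[1] and(0x73,0xed) = 0x61
[2] and(0x83,0x69) = 0x01
[3] and(0x73,0xc9) = 0x41

vd = [137, 97, 1, 65]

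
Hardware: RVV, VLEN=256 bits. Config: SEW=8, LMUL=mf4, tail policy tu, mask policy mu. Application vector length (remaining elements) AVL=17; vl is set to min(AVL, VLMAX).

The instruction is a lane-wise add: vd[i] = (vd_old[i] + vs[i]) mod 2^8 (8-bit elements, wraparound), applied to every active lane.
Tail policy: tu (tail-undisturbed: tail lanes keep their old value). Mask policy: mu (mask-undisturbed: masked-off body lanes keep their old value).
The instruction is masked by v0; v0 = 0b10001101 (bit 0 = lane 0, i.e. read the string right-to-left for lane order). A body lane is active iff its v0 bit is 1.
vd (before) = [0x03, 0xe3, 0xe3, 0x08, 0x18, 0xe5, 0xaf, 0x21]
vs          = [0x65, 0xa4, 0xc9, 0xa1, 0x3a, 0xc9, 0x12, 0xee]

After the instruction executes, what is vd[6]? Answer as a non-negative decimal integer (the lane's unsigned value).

vd[6] = 175

VLMAX = VLEN×LMUL/SEW = 256×1/4/8 = 8
vl = min(AVL, VLMAX) = min(17, 8) = 8
  i=0: add(0x03,0x65) → 104
  i=1: mask-off/keep → 227
  i=2: add(0xe3,0xc9) → 172
  i=3: add(0x08,0xa1) → 169
  i=4: mask-off/keep → 24
  i=5: mask-off/keep → 229
  i=6: mask-off/keep → 175
  i=7: add(0x21,0xee) → 15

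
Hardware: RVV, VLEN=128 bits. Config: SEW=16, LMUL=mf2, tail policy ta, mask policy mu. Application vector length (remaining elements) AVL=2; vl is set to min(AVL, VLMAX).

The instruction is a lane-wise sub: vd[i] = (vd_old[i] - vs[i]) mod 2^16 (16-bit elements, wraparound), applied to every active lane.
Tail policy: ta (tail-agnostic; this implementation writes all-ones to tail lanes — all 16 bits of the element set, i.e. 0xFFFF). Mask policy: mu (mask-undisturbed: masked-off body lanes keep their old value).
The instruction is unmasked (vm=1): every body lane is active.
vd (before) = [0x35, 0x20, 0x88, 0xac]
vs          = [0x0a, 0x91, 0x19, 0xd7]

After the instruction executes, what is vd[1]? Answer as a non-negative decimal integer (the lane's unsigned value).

lanes per group: 128·1/2/16 = 4
vl ← min(2, 4) = 2
[0] sub(0x35,0x0a) = 0x2b
[1] sub(0x20,0x91) = 0xff8f
[2] tail/ones = 0xffff
[3] tail/ones = 0xffff

vd[1] = 65423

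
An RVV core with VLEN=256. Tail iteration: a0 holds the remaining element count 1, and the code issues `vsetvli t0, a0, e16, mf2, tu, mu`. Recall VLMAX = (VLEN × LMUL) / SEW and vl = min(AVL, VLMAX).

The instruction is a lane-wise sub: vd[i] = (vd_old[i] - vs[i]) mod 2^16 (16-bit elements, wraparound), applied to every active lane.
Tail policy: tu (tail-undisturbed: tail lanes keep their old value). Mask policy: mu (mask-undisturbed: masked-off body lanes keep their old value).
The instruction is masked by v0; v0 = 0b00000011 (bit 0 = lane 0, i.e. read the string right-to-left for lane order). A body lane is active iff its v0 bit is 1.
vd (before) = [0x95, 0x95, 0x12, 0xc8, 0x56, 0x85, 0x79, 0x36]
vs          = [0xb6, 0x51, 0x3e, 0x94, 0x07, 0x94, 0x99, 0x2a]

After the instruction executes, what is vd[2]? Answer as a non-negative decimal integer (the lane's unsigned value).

VLMAX = VLEN×LMUL/SEW = 256×1/2/16 = 8
vl = min(AVL, VLMAX) = min(1, 8) = 1
[0] sub(0x95,0xb6) = 0xffdf
[1] tail/keep = 0x95
[2] tail/keep = 0x12
[3] tail/keep = 0xc8
[4] tail/keep = 0x56
[5] tail/keep = 0x85
[6] tail/keep = 0x79
[7] tail/keep = 0x36

vd[2] = 18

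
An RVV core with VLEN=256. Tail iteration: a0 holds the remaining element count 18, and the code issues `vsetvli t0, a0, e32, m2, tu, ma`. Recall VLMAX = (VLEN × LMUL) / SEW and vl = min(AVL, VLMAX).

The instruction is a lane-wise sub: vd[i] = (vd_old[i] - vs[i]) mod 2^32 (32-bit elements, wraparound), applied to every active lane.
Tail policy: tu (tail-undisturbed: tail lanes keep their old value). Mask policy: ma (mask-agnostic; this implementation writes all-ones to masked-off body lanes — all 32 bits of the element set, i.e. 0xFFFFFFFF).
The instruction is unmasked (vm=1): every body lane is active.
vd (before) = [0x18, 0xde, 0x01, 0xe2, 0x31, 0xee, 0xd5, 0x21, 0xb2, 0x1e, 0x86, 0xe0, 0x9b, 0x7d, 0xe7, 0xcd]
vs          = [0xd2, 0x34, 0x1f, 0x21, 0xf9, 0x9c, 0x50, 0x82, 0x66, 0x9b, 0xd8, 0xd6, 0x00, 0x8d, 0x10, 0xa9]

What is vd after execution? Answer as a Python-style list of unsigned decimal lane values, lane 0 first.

vd = [4294967110, 170, 4294967266, 193, 4294967096, 82, 133, 4294967199, 76, 4294967171, 4294967214, 10, 155, 4294967280, 215, 36]

lanes per group: 256·2/32 = 16
vl = min(AVL, VLMAX) = min(18, 16) = 16
vd[0] sub(0x18,0xd2) -> 0xffffff46
vd[1] sub(0xde,0x34) -> 0xaa
vd[2] sub(0x01,0x1f) -> 0xffffffe2
vd[3] sub(0xe2,0x21) -> 0xc1
vd[4] sub(0x31,0xf9) -> 0xffffff38
vd[5] sub(0xee,0x9c) -> 0x52
vd[6] sub(0xd5,0x50) -> 0x85
vd[7] sub(0x21,0x82) -> 0xffffff9f
vd[8] sub(0xb2,0x66) -> 0x4c
vd[9] sub(0x1e,0x9b) -> 0xffffff83
vd[10] sub(0x86,0xd8) -> 0xffffffae
vd[11] sub(0xe0,0xd6) -> 0x0a
vd[12] sub(0x9b,0x00) -> 0x9b
vd[13] sub(0x7d,0x8d) -> 0xfffffff0
vd[14] sub(0xe7,0x10) -> 0xd7
vd[15] sub(0xcd,0xa9) -> 0x24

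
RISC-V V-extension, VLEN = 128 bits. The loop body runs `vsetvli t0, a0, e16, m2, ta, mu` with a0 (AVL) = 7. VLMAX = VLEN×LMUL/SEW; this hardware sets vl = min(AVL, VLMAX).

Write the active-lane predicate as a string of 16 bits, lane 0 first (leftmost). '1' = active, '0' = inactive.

VLMAX = (128 × 2) / 16 = 16 lanes
vl ← min(7, 16) = 7
bits (lane 0 leftmost): 1111111000000000

predicate = 1111111000000000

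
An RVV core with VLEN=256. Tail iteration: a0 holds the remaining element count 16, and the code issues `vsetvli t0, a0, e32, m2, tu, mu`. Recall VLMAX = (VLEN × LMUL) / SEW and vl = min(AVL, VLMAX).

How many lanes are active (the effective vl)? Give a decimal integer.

vl = 16

lanes per group: 256·2/32 = 16
AVL=16 ≤ VLMAX=16, so vl = 16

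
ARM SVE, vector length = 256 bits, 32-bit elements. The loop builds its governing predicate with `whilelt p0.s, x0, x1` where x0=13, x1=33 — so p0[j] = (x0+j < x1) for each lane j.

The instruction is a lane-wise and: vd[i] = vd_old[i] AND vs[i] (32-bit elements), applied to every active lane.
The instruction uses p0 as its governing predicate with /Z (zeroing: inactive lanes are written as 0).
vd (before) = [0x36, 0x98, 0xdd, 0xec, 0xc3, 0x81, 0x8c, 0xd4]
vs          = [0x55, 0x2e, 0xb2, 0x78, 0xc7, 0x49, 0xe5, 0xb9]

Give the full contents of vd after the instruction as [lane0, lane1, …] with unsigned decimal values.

256-bit reg / 32-bit elem → 8 lanes
whilelt: lane j active iff 13+j < 33 → j < 20 → 8 active
[0] and(0x36,0x55) = 0x14
[1] and(0x98,0x2e) = 0x08
[2] and(0xdd,0xb2) = 0x90
[3] and(0xec,0x78) = 0x68
[4] and(0xc3,0xc7) = 0xc3
[5] and(0x81,0x49) = 0x01
[6] and(0x8c,0xe5) = 0x84
[7] and(0xd4,0xb9) = 0x90

vd = [20, 8, 144, 104, 195, 1, 132, 144]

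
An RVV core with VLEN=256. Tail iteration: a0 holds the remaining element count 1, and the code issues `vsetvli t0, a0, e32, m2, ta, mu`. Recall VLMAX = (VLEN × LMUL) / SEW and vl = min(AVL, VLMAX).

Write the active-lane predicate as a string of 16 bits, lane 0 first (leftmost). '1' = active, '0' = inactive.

VLMAX = (256 × 2) / 32 = 16 lanes
vl = min(AVL, VLMAX) = min(1, 16) = 1
bits (lane 0 leftmost): 1000000000000000

predicate = 1000000000000000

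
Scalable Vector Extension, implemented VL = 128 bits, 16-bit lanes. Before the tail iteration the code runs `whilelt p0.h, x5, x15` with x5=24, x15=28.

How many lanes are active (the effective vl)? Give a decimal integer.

vl = 4

128-bit reg / 16-bit elem → 8 lanes
p0[j] = (24+j < 28); true for j=0..3 → 4 lanes set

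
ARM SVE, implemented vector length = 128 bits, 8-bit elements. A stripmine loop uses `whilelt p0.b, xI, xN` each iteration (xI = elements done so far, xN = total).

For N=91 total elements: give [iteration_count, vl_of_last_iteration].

register lanes = 128/8 = 16
91 elements at 16/iter → 6 passes, remainder 11 on the last

[iterations, last_vl] = [6, 11]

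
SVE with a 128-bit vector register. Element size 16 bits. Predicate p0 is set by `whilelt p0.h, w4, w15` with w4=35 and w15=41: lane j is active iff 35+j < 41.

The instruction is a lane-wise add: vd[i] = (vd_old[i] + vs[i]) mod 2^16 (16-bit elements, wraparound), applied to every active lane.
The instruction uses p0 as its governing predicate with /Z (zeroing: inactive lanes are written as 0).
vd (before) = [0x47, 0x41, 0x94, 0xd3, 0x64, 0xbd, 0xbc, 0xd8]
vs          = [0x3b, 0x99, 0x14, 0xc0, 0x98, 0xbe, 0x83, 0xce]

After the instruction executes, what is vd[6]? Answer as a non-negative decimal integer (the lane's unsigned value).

vd[6] = 0

128-bit reg / 16-bit elem → 8 lanes
p0[j] = (35+j < 41); true for j=0..5 → 6 lanes set
lane  0: add(0x47,0x3b) ⇒ 0x82
lane  1: add(0x41,0x99) ⇒ 0xda
lane  2: add(0x94,0x14) ⇒ 0xa8
lane  3: add(0xd3,0xc0) ⇒ 0x193
lane  4: add(0x64,0x98) ⇒ 0xfc
lane  5: add(0xbd,0xbe) ⇒ 0x17b
lane  6: tail/zero ⇒ 0x00
lane  7: tail/zero ⇒ 0x00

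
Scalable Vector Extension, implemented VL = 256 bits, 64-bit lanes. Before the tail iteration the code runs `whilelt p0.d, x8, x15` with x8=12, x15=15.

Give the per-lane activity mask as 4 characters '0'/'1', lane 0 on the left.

predicate = 1110

lane count: 256 div 64 = 4
whilelt: lane j active iff 12+j < 15 → j < 3 → 3 active
bits (lane 0 leftmost): 1110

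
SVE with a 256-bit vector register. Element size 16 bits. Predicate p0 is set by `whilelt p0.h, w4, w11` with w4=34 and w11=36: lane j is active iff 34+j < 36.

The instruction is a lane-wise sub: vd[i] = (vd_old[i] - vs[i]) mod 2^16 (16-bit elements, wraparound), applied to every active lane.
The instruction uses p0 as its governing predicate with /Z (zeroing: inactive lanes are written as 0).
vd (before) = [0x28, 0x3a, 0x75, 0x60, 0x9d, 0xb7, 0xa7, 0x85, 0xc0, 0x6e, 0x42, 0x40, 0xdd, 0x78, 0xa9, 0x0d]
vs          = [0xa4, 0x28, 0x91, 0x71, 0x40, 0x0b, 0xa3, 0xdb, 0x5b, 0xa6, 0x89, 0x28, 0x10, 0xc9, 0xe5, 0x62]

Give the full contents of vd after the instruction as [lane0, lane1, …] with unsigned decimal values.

lane count: 256 div 16 = 16
whilelt: lane j active iff 34+j < 36 → j < 2 → 2 active
vd[0] sub(0x28,0xa4) -> 0xff84
vd[1] sub(0x3a,0x28) -> 0x12
vd[2] tail/zero -> 0x00
vd[3] tail/zero -> 0x00
vd[4] tail/zero -> 0x00
vd[5] tail/zero -> 0x00
vd[6] tail/zero -> 0x00
vd[7] tail/zero -> 0x00
vd[8] tail/zero -> 0x00
vd[9] tail/zero -> 0x00
vd[10] tail/zero -> 0x00
vd[11] tail/zero -> 0x00
vd[12] tail/zero -> 0x00
vd[13] tail/zero -> 0x00
vd[14] tail/zero -> 0x00
vd[15] tail/zero -> 0x00

vd = [65412, 18, 0, 0, 0, 0, 0, 0, 0, 0, 0, 0, 0, 0, 0, 0]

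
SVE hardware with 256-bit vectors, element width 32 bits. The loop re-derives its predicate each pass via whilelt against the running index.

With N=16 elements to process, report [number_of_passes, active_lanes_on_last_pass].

[iterations, last_vl] = [2, 8]

256-bit reg / 32-bit elem → 8 lanes
iterations = ceil(16/8) = 2; final-pass vl = 8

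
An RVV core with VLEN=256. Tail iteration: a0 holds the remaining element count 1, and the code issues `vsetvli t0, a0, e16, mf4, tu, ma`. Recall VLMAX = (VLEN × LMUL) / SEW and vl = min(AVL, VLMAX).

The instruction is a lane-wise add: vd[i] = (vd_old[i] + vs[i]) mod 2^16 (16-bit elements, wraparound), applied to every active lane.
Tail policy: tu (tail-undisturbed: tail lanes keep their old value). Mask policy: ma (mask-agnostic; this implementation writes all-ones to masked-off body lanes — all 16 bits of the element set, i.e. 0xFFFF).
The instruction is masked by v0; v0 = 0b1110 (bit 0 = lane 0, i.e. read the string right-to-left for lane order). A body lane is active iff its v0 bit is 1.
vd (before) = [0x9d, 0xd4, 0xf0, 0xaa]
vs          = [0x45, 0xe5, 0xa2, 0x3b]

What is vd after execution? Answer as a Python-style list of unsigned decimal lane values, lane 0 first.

vd = [65535, 212, 240, 170]

VLMAX = VLEN×LMUL/SEW = 256×1/4/16 = 4
vl ← min(1, 4) = 1
  i=0: mask-off/ones → 65535
  i=1: tail/keep → 212
  i=2: tail/keep → 240
  i=3: tail/keep → 170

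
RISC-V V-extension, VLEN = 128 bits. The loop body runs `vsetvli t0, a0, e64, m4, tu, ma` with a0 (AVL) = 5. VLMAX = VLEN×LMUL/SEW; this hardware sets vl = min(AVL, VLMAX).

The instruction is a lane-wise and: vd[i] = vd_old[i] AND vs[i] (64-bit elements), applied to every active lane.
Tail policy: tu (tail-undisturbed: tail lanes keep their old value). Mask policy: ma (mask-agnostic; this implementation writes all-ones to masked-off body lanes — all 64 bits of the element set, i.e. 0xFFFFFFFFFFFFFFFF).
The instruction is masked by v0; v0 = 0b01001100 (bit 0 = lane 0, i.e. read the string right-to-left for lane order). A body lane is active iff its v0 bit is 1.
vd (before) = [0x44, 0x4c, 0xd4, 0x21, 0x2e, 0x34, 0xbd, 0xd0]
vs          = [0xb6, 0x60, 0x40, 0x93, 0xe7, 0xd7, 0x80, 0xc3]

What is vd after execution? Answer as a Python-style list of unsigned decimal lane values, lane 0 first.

vd = [18446744073709551615, 18446744073709551615, 64, 1, 18446744073709551615, 52, 189, 208]

VLMAX = VLEN×LMUL/SEW = 128×4/64 = 8
AVL=5 ≤ VLMAX=8, so vl = 5
lane  0: mask-off/ones ⇒ 0xffffffffffffffff
lane  1: mask-off/ones ⇒ 0xffffffffffffffff
lane  2: and(0xd4,0x40) ⇒ 0x40
lane  3: and(0x21,0x93) ⇒ 0x01
lane  4: mask-off/ones ⇒ 0xffffffffffffffff
lane  5: tail/keep ⇒ 0x34
lane  6: tail/keep ⇒ 0xbd
lane  7: tail/keep ⇒ 0xd0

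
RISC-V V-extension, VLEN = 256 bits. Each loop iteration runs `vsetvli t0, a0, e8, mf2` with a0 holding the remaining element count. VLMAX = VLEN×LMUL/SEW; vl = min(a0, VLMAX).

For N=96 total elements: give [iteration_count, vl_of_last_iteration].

[iterations, last_vl] = [6, 16]

lanes per group: 256·1/2/8 = 16
96 elements at 16/iter → 6 passes, remainder 16 on the last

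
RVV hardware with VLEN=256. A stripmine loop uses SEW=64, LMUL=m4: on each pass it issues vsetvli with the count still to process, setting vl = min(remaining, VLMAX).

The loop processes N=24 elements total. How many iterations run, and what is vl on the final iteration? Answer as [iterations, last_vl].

[iterations, last_vl] = [2, 8]

VLMAX = VLEN×LMUL/SEW = 256×4/64 = 16
iterations = ceil(24/16) = 2; final-pass vl = 8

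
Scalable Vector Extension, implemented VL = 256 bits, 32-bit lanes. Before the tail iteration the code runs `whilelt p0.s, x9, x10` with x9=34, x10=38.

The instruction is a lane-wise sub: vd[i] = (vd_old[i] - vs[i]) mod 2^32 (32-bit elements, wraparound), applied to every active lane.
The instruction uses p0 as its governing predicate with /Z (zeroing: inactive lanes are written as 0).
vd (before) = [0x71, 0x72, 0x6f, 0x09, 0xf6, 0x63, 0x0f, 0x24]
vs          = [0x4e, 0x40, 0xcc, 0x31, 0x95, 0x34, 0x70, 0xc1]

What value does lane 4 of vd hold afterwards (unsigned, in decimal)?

vd[4] = 0

lane count: 256 div 32 = 8
p0[j] = (34+j < 38); true for j=0..3 → 4 lanes set
  i=0: sub(0x71,0x4e) → 35
  i=1: sub(0x72,0x40) → 50
  i=2: sub(0x6f,0xcc) → 4294967203
  i=3: sub(0x09,0x31) → 4294967256
  i=4: tail/zero → 0
  i=5: tail/zero → 0
  i=6: tail/zero → 0
  i=7: tail/zero → 0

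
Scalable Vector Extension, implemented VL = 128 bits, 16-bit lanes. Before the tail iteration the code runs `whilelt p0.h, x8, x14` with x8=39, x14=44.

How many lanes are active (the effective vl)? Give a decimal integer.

register lanes = 128/16 = 8
p0[j] = (39+j < 44); true for j=0..4 → 5 lanes set

vl = 5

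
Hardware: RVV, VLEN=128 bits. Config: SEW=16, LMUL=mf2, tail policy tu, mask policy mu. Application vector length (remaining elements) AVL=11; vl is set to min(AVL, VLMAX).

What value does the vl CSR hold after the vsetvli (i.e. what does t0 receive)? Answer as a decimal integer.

vl = 4

VLMAX = VLEN×LMUL/SEW = 128×1/2/16 = 4
AVL=11 > VLMAX=4, so vl = 4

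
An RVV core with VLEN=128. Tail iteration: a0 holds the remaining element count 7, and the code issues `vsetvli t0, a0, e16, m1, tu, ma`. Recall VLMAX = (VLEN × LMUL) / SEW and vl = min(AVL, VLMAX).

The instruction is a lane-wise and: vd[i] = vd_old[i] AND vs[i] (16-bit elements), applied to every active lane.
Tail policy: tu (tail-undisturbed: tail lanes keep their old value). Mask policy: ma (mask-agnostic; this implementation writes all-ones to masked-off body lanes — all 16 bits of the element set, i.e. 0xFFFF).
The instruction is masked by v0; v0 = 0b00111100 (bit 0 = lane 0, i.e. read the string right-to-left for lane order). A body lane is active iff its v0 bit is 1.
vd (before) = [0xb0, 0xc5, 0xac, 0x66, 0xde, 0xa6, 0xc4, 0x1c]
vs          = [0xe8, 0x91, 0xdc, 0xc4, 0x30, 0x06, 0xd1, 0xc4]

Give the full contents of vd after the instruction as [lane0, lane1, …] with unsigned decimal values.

vd = [65535, 65535, 140, 68, 16, 6, 65535, 28]

lanes per group: 128·1/16 = 8
vl ← min(7, 8) = 7
vd[0] mask-off/ones -> 0xffff
vd[1] mask-off/ones -> 0xffff
vd[2] and(0xac,0xdc) -> 0x8c
vd[3] and(0x66,0xc4) -> 0x44
vd[4] and(0xde,0x30) -> 0x10
vd[5] and(0xa6,0x06) -> 0x06
vd[6] mask-off/ones -> 0xffff
vd[7] tail/keep -> 0x1c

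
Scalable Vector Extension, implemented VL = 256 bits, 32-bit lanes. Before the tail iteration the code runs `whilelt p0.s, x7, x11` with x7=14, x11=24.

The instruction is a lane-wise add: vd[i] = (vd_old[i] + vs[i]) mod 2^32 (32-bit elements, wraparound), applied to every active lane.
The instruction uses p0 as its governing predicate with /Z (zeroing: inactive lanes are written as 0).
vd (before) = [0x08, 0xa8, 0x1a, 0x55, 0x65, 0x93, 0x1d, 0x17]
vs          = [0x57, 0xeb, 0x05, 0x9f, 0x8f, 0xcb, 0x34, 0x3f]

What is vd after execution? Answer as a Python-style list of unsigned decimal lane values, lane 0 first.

vd = [95, 403, 31, 244, 244, 350, 81, 86]

256-bit reg / 32-bit elem → 8 lanes
whilelt: lane j active iff 14+j < 24 → j < 10 → 8 active
  i=0: add(0x08,0x57) → 95
  i=1: add(0xa8,0xeb) → 403
  i=2: add(0x1a,0x05) → 31
  i=3: add(0x55,0x9f) → 244
  i=4: add(0x65,0x8f) → 244
  i=5: add(0x93,0xcb) → 350
  i=6: add(0x1d,0x34) → 81
  i=7: add(0x17,0x3f) → 86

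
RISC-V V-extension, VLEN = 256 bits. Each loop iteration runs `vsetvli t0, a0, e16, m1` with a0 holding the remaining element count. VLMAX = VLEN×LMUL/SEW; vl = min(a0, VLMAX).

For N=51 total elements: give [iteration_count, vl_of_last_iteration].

VLMAX = (256 × 1) / 16 = 16 lanes
51 elements at 16/iter → 4 passes, remainder 3 on the last

[iterations, last_vl] = [4, 3]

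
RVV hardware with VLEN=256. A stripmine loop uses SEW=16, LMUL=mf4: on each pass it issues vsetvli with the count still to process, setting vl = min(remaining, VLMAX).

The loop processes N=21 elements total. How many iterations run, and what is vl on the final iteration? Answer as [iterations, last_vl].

VLMAX = (256 × 1/4) / 16 = 4 lanes
iterations = ceil(21/4) = 6; final-pass vl = 1

[iterations, last_vl] = [6, 1]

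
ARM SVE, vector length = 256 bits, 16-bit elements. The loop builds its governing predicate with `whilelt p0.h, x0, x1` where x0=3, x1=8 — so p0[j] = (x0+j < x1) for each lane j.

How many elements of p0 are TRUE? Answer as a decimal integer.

lane count: 256 div 16 = 16
active while 3+j < 8, i.e. j ∈ [0,5) capped at 16 ⇒ 5

vl = 5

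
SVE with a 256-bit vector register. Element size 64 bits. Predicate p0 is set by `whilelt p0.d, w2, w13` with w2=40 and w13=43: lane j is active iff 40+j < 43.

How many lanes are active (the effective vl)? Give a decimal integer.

256-bit reg / 64-bit elem → 4 lanes
active while 40+j < 43, i.e. j ∈ [0,3) capped at 4 ⇒ 3

vl = 3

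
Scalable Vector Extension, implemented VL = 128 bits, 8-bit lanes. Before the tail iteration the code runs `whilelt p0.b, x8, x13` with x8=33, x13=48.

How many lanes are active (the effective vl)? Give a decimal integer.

lane count: 128 div 8 = 16
active while 33+j < 48, i.e. j ∈ [0,15) capped at 16 ⇒ 15

vl = 15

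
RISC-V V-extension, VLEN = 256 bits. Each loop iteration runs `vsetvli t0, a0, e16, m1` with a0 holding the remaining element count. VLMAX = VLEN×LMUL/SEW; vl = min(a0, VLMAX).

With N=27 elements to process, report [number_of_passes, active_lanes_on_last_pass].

[iterations, last_vl] = [2, 11]

lanes per group: 256·1/16 = 16
N=27: ⌈27/16⌉ = 2 iters; last vl = 27 − 1×16 = 11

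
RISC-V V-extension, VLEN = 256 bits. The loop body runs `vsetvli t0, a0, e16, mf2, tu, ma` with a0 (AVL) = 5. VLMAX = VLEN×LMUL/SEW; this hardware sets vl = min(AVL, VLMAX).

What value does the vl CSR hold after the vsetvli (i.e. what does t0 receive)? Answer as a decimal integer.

VLMAX = (256 × 1/2) / 16 = 8 lanes
vl ← min(5, 8) = 5

vl = 5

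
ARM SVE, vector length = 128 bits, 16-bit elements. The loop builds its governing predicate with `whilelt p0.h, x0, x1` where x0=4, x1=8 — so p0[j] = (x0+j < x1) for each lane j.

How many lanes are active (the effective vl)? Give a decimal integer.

128-bit reg / 16-bit elem → 8 lanes
p0[j] = (4+j < 8); true for j=0..3 → 4 lanes set

vl = 4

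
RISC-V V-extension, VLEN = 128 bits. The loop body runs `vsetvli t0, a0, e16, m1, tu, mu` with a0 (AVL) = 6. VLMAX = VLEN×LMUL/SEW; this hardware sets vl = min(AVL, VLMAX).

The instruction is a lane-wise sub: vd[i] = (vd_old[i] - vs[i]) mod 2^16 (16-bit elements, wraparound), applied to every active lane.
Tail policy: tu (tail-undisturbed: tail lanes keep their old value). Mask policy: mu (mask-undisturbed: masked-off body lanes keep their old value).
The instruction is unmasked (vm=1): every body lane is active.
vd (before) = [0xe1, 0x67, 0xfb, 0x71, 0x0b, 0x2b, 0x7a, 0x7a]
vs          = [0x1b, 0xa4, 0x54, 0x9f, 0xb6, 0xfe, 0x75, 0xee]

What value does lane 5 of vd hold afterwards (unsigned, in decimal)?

VLMAX = VLEN×LMUL/SEW = 128×1/16 = 8
AVL=6 ≤ VLMAX=8, so vl = 6
[0] sub(0xe1,0x1b) = 0xc6
[1] sub(0x67,0xa4) = 0xffc3
[2] sub(0xfb,0x54) = 0xa7
[3] sub(0x71,0x9f) = 0xffd2
[4] sub(0x0b,0xb6) = 0xff55
[5] sub(0x2b,0xfe) = 0xff2d
[6] tail/keep = 0x7a
[7] tail/keep = 0x7a

vd[5] = 65325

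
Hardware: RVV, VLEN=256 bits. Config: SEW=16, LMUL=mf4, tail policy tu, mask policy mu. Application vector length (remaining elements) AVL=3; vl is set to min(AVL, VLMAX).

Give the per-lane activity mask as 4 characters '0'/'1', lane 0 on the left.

predicate = 1110

VLMAX = VLEN×LMUL/SEW = 256×1/4/16 = 4
vl = min(AVL, VLMAX) = min(3, 4) = 3
bits (lane 0 leftmost): 1110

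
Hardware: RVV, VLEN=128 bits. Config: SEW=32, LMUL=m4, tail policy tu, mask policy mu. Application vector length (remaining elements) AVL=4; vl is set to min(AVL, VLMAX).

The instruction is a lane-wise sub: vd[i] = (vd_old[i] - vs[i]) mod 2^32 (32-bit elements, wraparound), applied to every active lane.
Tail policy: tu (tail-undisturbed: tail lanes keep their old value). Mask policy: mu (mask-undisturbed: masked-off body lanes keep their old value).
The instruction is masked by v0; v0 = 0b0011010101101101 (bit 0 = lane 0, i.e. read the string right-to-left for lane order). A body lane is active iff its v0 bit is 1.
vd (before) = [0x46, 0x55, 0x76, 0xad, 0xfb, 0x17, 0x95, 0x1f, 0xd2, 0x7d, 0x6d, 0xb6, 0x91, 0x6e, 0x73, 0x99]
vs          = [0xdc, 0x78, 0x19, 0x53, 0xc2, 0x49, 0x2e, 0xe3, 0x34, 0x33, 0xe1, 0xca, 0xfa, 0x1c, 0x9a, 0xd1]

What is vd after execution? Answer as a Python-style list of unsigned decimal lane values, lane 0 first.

lanes per group: 128·4/32 = 16
vl = min(AVL, VLMAX) = min(4, 16) = 4
vd[0] sub(0x46,0xdc) -> 0xffffff6a
vd[1] mask-off/keep -> 0x55
vd[2] sub(0x76,0x19) -> 0x5d
vd[3] sub(0xad,0x53) -> 0x5a
vd[4] tail/keep -> 0xfb
vd[5] tail/keep -> 0x17
vd[6] tail/keep -> 0x95
vd[7] tail/keep -> 0x1f
vd[8] tail/keep -> 0xd2
vd[9] tail/keep -> 0x7d
vd[10] tail/keep -> 0x6d
vd[11] tail/keep -> 0xb6
vd[12] tail/keep -> 0x91
vd[13] tail/keep -> 0x6e
vd[14] tail/keep -> 0x73
vd[15] tail/keep -> 0x99

vd = [4294967146, 85, 93, 90, 251, 23, 149, 31, 210, 125, 109, 182, 145, 110, 115, 153]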